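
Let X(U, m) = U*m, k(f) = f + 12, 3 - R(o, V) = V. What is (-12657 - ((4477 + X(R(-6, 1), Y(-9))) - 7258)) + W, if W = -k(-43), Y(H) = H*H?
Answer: -10007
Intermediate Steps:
R(o, V) = 3 - V
Y(H) = H²
k(f) = 12 + f
W = 31 (W = -(12 - 43) = -1*(-31) = 31)
(-12657 - ((4477 + X(R(-6, 1), Y(-9))) - 7258)) + W = (-12657 - ((4477 + (3 - 1*1)*(-9)²) - 7258)) + 31 = (-12657 - ((4477 + (3 - 1)*81) - 7258)) + 31 = (-12657 - ((4477 + 2*81) - 7258)) + 31 = (-12657 - ((4477 + 162) - 7258)) + 31 = (-12657 - (4639 - 7258)) + 31 = (-12657 - 1*(-2619)) + 31 = (-12657 + 2619) + 31 = -10038 + 31 = -10007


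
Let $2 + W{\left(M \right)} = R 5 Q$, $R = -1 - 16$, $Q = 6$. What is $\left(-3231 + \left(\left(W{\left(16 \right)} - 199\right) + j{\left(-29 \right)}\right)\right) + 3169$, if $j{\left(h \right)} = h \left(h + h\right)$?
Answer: $909$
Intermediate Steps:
$R = -17$ ($R = -1 - 16 = -17$)
$j{\left(h \right)} = 2 h^{2}$ ($j{\left(h \right)} = h 2 h = 2 h^{2}$)
$W{\left(M \right)} = -512$ ($W{\left(M \right)} = -2 + \left(-17\right) 5 \cdot 6 = -2 - 510 = -512$)
$\left(-3231 + \left(\left(W{\left(16 \right)} - 199\right) + j{\left(-29 \right)}\right)\right) + 3169 = \left(-3231 + \left(\left(-512 - 199\right) + 2 \left(-29\right)^{2}\right)\right) + 3169 = \left(-3231 + \left(-711 + 2 \cdot 841\right)\right) + 3169 = \left(-3231 + \left(-711 + 1682\right)\right) + 3169 = \left(-3231 + 971\right) + 3169 = -2260 + 3169 = 909$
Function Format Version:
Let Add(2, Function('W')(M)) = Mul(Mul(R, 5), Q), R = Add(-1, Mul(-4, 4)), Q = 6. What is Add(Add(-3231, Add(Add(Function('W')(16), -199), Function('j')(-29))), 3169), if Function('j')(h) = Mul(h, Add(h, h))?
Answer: 909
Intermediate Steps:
R = -17 (R = Add(-1, -16) = -17)
Function('j')(h) = Mul(2, Pow(h, 2)) (Function('j')(h) = Mul(h, Mul(2, h)) = Mul(2, Pow(h, 2)))
Function('W')(M) = -512 (Function('W')(M) = Add(-2, Mul(Mul(-17, 5), 6)) = Add(-2, Mul(-85, 6)) = Add(-2, -510) = -512)
Add(Add(-3231, Add(Add(Function('W')(16), -199), Function('j')(-29))), 3169) = Add(Add(-3231, Add(Add(-512, -199), Mul(2, Pow(-29, 2)))), 3169) = Add(Add(-3231, Add(-711, Mul(2, 841))), 3169) = Add(Add(-3231, Add(-711, 1682)), 3169) = Add(Add(-3231, 971), 3169) = Add(-2260, 3169) = 909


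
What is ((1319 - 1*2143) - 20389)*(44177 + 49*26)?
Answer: -964152063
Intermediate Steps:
((1319 - 1*2143) - 20389)*(44177 + 49*26) = ((1319 - 2143) - 20389)*(44177 + 1274) = (-824 - 20389)*45451 = -21213*45451 = -964152063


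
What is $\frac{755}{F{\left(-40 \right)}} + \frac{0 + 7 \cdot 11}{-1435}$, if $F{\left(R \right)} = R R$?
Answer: $\frac{5487}{13120} \approx 0.41822$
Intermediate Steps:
$F{\left(R \right)} = R^{2}$
$\frac{755}{F{\left(-40 \right)}} + \frac{0 + 7 \cdot 11}{-1435} = \frac{755}{\left(-40\right)^{2}} + \frac{0 + 7 \cdot 11}{-1435} = \frac{755}{1600} + \left(0 + 77\right) \left(- \frac{1}{1435}\right) = 755 \cdot \frac{1}{1600} + 77 \left(- \frac{1}{1435}\right) = \frac{151}{320} - \frac{11}{205} = \frac{5487}{13120}$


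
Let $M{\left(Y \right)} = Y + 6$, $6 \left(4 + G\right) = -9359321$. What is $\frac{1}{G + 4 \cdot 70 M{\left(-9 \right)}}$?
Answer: $- \frac{6}{9364385} \approx -6.4073 \cdot 10^{-7}$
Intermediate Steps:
$G = - \frac{9359345}{6}$ ($G = -4 + \frac{1}{6} \left(-9359321\right) = -4 - \frac{9359321}{6} = - \frac{9359345}{6} \approx -1.5599 \cdot 10^{6}$)
$M{\left(Y \right)} = 6 + Y$
$\frac{1}{G + 4 \cdot 70 M{\left(-9 \right)}} = \frac{1}{- \frac{9359345}{6} + 4 \cdot 70 \left(6 - 9\right)} = \frac{1}{- \frac{9359345}{6} + 280 \left(-3\right)} = \frac{1}{- \frac{9359345}{6} - 840} = \frac{1}{- \frac{9364385}{6}} = - \frac{6}{9364385}$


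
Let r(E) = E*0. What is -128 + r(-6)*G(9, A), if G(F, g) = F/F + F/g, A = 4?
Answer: -128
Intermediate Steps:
G(F, g) = 1 + F/g
r(E) = 0
-128 + r(-6)*G(9, A) = -128 + 0*((9 + 4)/4) = -128 + 0*((¼)*13) = -128 + 0*(13/4) = -128 + 0 = -128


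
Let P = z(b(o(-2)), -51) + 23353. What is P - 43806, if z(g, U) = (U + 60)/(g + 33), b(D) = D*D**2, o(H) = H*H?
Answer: -1983932/97 ≈ -20453.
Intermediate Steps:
o(H) = H**2
b(D) = D**3
z(g, U) = (60 + U)/(33 + g)
P = 2265250/97 (P = (60 - 51)/(33 + ((-2)**2)**3) + 23353 = 9/(33 + 4**3) + 23353 = 9/(33 + 64) + 23353 = 9/97 + 23353 = 2265250/97 ≈ 23353.)
P - 43806 = 2265250/97 - 43806 = -1983932/97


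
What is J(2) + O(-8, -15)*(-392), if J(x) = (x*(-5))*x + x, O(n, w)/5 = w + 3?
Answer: 23502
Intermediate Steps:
O(n, w) = 15 + 5*w (O(n, w) = 5*(w + 3) = 5*(3 + w) = 15 + 5*w)
J(x) = x - 5*x**2 (J(x) = (-5*x)*x + x = -5*x**2 + x = x - 5*x**2)
J(2) + O(-8, -15)*(-392) = 2*(1 - 5*2) + (15 + 5*(-15))*(-392) = 2*(1 - 10) + (15 - 75)*(-392) = 2*(-9) - 60*(-392) = -18 + 23520 = 23502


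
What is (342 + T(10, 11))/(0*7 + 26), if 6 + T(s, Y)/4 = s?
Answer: 179/13 ≈ 13.769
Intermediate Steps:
T(s, Y) = -24 + 4*s
(342 + T(10, 11))/(0*7 + 26) = (342 + (-24 + 4*10))/(0*7 + 26) = (342 + (-24 + 40))/(0 + 26) = (342 + 16)/26 = 358*(1/26) = 179/13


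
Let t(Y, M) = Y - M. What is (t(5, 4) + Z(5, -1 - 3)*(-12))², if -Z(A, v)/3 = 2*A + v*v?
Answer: 877969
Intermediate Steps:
Z(A, v) = -6*A - 3*v² (Z(A, v) = -3*(2*A + v*v) = -3*(2*A + v²) = -3*(v² + 2*A) = -6*A - 3*v²)
(t(5, 4) + Z(5, -1 - 3)*(-12))² = ((5 - 1*4) + (-6*5 - 3*(-1 - 3)²)*(-12))² = ((5 - 4) + (-30 - 3*(-4)²)*(-12))² = (1 + (-30 - 3*16)*(-12))² = (1 + (-30 - 48)*(-12))² = (1 - 78*(-12))² = (1 + 936)² = 937² = 877969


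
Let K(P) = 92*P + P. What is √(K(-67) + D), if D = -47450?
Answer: I*√53681 ≈ 231.69*I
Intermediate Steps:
K(P) = 93*P
√(K(-67) + D) = √(93*(-67) - 47450) = √(-6231 - 47450) = √(-53681) = I*√53681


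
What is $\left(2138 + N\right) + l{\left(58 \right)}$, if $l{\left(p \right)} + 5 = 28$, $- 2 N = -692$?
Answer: $2507$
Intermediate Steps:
$N = 346$ ($N = \left(- \frac{1}{2}\right) \left(-692\right) = 346$)
$l{\left(p \right)} = 23$ ($l{\left(p \right)} = -5 + 28 = 23$)
$\left(2138 + N\right) + l{\left(58 \right)} = \left(2138 + 346\right) + 23 = 2484 + 23 = 2507$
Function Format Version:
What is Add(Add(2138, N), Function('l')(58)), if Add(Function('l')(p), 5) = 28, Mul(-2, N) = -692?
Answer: 2507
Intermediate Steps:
N = 346 (N = Mul(Rational(-1, 2), -692) = 346)
Function('l')(p) = 23 (Function('l')(p) = Add(-5, 28) = 23)
Add(Add(2138, N), Function('l')(58)) = Add(Add(2138, 346), 23) = Add(2484, 23) = 2507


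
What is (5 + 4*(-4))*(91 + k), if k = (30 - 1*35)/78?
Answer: -78023/78 ≈ -1000.3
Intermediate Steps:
k = -5/78 (k = (30 - 35)*(1/78) = -5*1/78 = -5/78 ≈ -0.064103)
(5 + 4*(-4))*(91 + k) = (5 + 4*(-4))*(91 - 5/78) = (5 - 16)*(7093/78) = -11*7093/78 = -78023/78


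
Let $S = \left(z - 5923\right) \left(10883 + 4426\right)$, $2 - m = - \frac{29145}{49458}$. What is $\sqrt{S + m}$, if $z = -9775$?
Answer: $\frac{9 i \sqrt{806374369364590}}{16486} \approx 15502.0 i$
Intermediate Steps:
$m = \frac{42687}{16486}$ ($m = 2 - - \frac{29145}{49458} = 2 - \left(-29145\right) \frac{1}{49458} = 2 - - \frac{9715}{16486} = 2 + \frac{9715}{16486} = \frac{42687}{16486} \approx 2.5893$)
$S = -240320682$ ($S = \left(-9775 - 5923\right) \left(10883 + 4426\right) = \left(-15698\right) 15309 = -240320682$)
$\sqrt{S + m} = \sqrt{-240320682 + \frac{42687}{16486}} = \sqrt{- \frac{3961926720765}{16486}} = \frac{9 i \sqrt{806374369364590}}{16486}$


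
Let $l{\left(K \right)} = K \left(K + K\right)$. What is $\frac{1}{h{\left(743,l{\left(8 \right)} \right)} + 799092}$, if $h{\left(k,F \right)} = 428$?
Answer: $\frac{1}{799520} \approx 1.2507 \cdot 10^{-6}$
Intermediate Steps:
$l{\left(K \right)} = 2 K^{2}$ ($l{\left(K \right)} = K 2 K = 2 K^{2}$)
$\frac{1}{h{\left(743,l{\left(8 \right)} \right)} + 799092} = \frac{1}{428 + 799092} = \frac{1}{799520}$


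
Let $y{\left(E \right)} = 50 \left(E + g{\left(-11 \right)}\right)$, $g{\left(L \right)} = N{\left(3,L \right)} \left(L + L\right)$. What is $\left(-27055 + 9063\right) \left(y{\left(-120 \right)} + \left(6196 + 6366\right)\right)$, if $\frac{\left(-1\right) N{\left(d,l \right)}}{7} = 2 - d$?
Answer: $20474896$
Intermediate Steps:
$N{\left(d,l \right)} = -14 + 7 d$ ($N{\left(d,l \right)} = - 7 \left(2 - d\right) = -14 + 7 d$)
$g{\left(L \right)} = 14 L$ ($g{\left(L \right)} = \left(-14 + 7 \cdot 3\right) \left(L + L\right) = \left(-14 + 21\right) 2 L = 7 \cdot 2 L = 14 L$)
$y{\left(E \right)} = -7700 + 50 E$ ($y{\left(E \right)} = 50 \left(E + 14 \left(-11\right)\right) = 50 \left(E - 154\right) = 50 \left(-154 + E\right) = -7700 + 50 E$)
$\left(-27055 + 9063\right) \left(y{\left(-120 \right)} + \left(6196 + 6366\right)\right) = \left(-27055 + 9063\right) \left(\left(-7700 + 50 \left(-120\right)\right) + \left(6196 + 6366\right)\right) = - 17992 \left(\left(-7700 - 6000\right) + 12562\right) = - 17992 \left(-13700 + 12562\right) = \left(-17992\right) \left(-1138\right) = 20474896$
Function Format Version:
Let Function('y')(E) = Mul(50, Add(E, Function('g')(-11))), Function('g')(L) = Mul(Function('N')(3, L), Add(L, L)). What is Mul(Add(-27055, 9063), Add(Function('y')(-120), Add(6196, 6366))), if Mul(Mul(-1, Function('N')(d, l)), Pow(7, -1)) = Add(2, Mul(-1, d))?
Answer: 20474896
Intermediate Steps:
Function('N')(d, l) = Add(-14, Mul(7, d)) (Function('N')(d, l) = Mul(-7, Add(2, Mul(-1, d))) = Add(-14, Mul(7, d)))
Function('g')(L) = Mul(14, L) (Function('g')(L) = Mul(Add(-14, Mul(7, 3)), Add(L, L)) = Mul(Add(-14, 21), Mul(2, L)) = Mul(7, Mul(2, L)) = Mul(14, L))
Function('y')(E) = Add(-7700, Mul(50, E)) (Function('y')(E) = Mul(50, Add(E, Mul(14, -11))) = Mul(50, Add(E, -154)) = Mul(50, Add(-154, E)) = Add(-7700, Mul(50, E)))
Mul(Add(-27055, 9063), Add(Function('y')(-120), Add(6196, 6366))) = Mul(Add(-27055, 9063), Add(Add(-7700, Mul(50, -120)), Add(6196, 6366))) = Mul(-17992, Add(Add(-7700, -6000), 12562)) = Mul(-17992, Add(-13700, 12562)) = Mul(-17992, -1138) = 20474896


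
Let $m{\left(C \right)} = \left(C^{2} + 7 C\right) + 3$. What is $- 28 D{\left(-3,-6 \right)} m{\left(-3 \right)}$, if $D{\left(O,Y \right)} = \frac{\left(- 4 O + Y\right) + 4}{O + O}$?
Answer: $-420$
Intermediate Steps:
$D{\left(O,Y \right)} = \frac{4 + Y - 4 O}{2 O}$ ($D{\left(O,Y \right)} = \frac{\left(Y - 4 O\right) + 4}{2 O} = \left(4 + Y - 4 O\right) \frac{1}{2 O} = \frac{4 + Y - 4 O}{2 O}$)
$m{\left(C \right)} = 3 + C^{2} + 7 C$
$- 28 D{\left(-3,-6 \right)} m{\left(-3 \right)} = - 28 \frac{4 - 6 - -12}{2 \left(-3\right)} \left(3 + \left(-3\right)^{2} + 7 \left(-3\right)\right) = - 28 \cdot \frac{1}{2} \left(- \frac{1}{3}\right) \left(4 - 6 + 12\right) \left(3 + 9 - 21\right) = - 28 \cdot \frac{1}{2} \left(- \frac{1}{3}\right) 10 \left(-9\right) = \left(-28\right) \left(- \frac{5}{3}\right) \left(-9\right) = \frac{140}{3} \left(-9\right) = -420$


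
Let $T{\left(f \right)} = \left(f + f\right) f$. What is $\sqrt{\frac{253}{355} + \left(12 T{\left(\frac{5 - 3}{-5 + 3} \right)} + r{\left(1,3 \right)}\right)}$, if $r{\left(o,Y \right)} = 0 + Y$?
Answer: $\frac{\sqrt{3492490}}{355} \approx 5.2643$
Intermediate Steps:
$r{\left(o,Y \right)} = Y$
$T{\left(f \right)} = 2 f^{2}$ ($T{\left(f \right)} = 2 f f = 2 f^{2}$)
$\sqrt{\frac{253}{355} + \left(12 T{\left(\frac{5 - 3}{-5 + 3} \right)} + r{\left(1,3 \right)}\right)} = \sqrt{\frac{253}{355} + \left(12 \cdot 2 \left(\frac{5 - 3}{-5 + 3}\right)^{2} + 3\right)} = \sqrt{253 \cdot \frac{1}{355} + \left(12 \cdot 2 \left(\frac{2}{-2}\right)^{2} + 3\right)} = \sqrt{\frac{253}{355} + \left(12 \cdot 2 \left(2 \left(- \frac{1}{2}\right)\right)^{2} + 3\right)} = \sqrt{\frac{253}{355} + \left(12 \cdot 2 \left(-1\right)^{2} + 3\right)} = \sqrt{\frac{253}{355} + \left(12 \cdot 2 \cdot 1 + 3\right)} = \sqrt{\frac{253}{355} + \left(12 \cdot 2 + 3\right)} = \sqrt{\frac{253}{355} + \left(24 + 3\right)} = \sqrt{\frac{253}{355} + 27} = \sqrt{\frac{9838}{355}} = \frac{\sqrt{3492490}}{355}$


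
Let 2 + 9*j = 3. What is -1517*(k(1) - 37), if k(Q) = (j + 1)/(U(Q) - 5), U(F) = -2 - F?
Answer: 2028229/36 ≈ 56340.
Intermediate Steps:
j = ⅑ (j = -2/9 + (⅑)*3 = -2/9 + ⅓ = ⅑ ≈ 0.11111)
k(Q) = 10/(9*(-7 - Q)) (k(Q) = (⅑ + 1)/((-2 - Q) - 5) = 10/(9*(-7 - Q)))
-1517*(k(1) - 37) = -1517*(-10/(63 + 9*1) - 37) = -1517*(-10/(63 + 9) - 37) = -1517*(-10/72 - 37) = -1517*(-10*1/72 - 37) = -1517*(-5/36 - 37) = -1517*(-1337/36) = 2028229/36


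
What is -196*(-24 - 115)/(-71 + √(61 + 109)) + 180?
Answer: -1057544/4871 - 27244*√170/4871 ≈ -290.04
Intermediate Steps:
-196*(-24 - 115)/(-71 + √(61 + 109)) + 180 = -(-27244)/(-71 + √170) + 180 = 27244/(-71 + √170) + 180 = 180 + 27244/(-71 + √170)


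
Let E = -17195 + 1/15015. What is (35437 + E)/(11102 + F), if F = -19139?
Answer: -273903631/120675555 ≈ -2.2698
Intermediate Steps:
E = -258182924/15015 (E = -17195 + 1/15015 = -258182924/15015 ≈ -17195.)
(35437 + E)/(11102 + F) = (35437 - 258182924/15015)/(11102 - 19139) = (273903631/15015)/(-8037) = (273903631/15015)*(-1/8037) = -273903631/120675555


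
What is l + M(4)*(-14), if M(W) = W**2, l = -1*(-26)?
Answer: -198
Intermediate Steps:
l = 26
l + M(4)*(-14) = 26 + 4**2*(-14) = 26 + 16*(-14) = 26 - 224 = -198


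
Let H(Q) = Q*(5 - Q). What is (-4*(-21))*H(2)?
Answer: 504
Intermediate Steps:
(-4*(-21))*H(2) = (-4*(-21))*(2*(5 - 1*2)) = 84*(2*(5 - 2)) = 84*(2*3) = 84*6 = 504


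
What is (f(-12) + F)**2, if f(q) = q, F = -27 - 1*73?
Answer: 12544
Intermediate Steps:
F = -100 (F = -27 - 73 = -100)
(f(-12) + F)**2 = (-12 - 100)**2 = (-112)**2 = 12544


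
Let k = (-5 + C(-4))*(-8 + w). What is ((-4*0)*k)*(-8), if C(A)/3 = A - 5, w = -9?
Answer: 0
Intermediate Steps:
C(A) = -15 + 3*A (C(A) = 3*(A - 5) = 3*(-5 + A) = -15 + 3*A)
k = 544 (k = (-5 + (-15 + 3*(-4)))*(-8 - 9) = (-5 + (-15 - 12))*(-17) = (-5 - 27)*(-17) = -32*(-17) = 544)
((-4*0)*k)*(-8) = (-4*0*544)*(-8) = (0*544)*(-8) = 0*(-8) = 0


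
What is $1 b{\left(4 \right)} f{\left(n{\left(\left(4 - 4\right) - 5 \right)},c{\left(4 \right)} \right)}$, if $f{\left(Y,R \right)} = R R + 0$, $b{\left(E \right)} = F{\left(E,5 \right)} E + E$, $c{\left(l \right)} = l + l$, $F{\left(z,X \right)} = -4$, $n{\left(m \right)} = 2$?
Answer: $-768$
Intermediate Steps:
$c{\left(l \right)} = 2 l$
$b{\left(E \right)} = - 3 E$ ($b{\left(E \right)} = - 4 E + E = - 3 E$)
$f{\left(Y,R \right)} = R^{2}$ ($f{\left(Y,R \right)} = R^{2} + 0 = R^{2}$)
$1 b{\left(4 \right)} f{\left(n{\left(\left(4 - 4\right) - 5 \right)},c{\left(4 \right)} \right)} = 1 \left(\left(-3\right) 4\right) \left(2 \cdot 4\right)^{2} = 1 \left(-12\right) 8^{2} = \left(-12\right) 64 = -768$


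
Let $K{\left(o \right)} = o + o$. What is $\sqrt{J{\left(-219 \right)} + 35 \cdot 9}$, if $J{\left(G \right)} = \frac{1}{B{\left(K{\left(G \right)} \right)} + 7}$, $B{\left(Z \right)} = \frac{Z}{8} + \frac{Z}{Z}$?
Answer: $\frac{\sqrt{11014487}}{187} \approx 17.748$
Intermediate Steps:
$K{\left(o \right)} = 2 o$
$B{\left(Z \right)} = 1 + \frac{Z}{8}$ ($B{\left(Z \right)} = Z \frac{1}{8} + 1 = \frac{Z}{8} + 1 = 1 + \frac{Z}{8}$)
$J{\left(G \right)} = \frac{1}{8 + \frac{G}{4}}$ ($J{\left(G \right)} = \frac{1}{\left(1 + \frac{2 G}{8}\right) + 7} = \frac{1}{\left(1 + \frac{G}{4}\right) + 7} = \frac{1}{8 + \frac{G}{4}}$)
$\sqrt{J{\left(-219 \right)} + 35 \cdot 9} = \sqrt{\frac{4}{32 - 219} + 35 \cdot 9} = \sqrt{\frac{4}{-187} + 315} = \sqrt{4 \left(- \frac{1}{187}\right) + 315} = \sqrt{- \frac{4}{187} + 315} = \sqrt{\frac{58901}{187}} = \frac{\sqrt{11014487}}{187}$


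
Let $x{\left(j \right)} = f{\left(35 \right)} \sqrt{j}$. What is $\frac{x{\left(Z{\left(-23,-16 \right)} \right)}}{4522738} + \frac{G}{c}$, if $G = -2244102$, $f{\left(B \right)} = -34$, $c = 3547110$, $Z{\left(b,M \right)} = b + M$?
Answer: $- \frac{7633}{12065} - \frac{17 i \sqrt{39}}{2261369} \approx -0.63266 - 4.6947 \cdot 10^{-5} i$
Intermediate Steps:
$Z{\left(b,M \right)} = M + b$
$x{\left(j \right)} = - 34 \sqrt{j}$
$\frac{x{\left(Z{\left(-23,-16 \right)} \right)}}{4522738} + \frac{G}{c} = \frac{\left(-34\right) \sqrt{-16 - 23}}{4522738} - \frac{2244102}{3547110} = - 34 \sqrt{-39} \cdot \frac{1}{4522738} - \frac{7633}{12065} = - 34 i \sqrt{39} \cdot \frac{1}{4522738} - \frac{7633}{12065} = - \frac{17 i \sqrt{39}}{2261369} - \frac{7633}{12065} = - \frac{7633}{12065} - \frac{17 i \sqrt{39}}{2261369}$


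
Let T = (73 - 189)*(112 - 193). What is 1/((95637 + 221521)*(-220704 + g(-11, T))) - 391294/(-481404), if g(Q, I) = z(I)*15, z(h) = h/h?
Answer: 163023519240643/200565749175561 ≈ 0.81282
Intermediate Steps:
z(h) = 1
T = 9396 (T = -116*(-81) = 9396)
g(Q, I) = 15 (g(Q, I) = 1*15 = 15)
1/((95637 + 221521)*(-220704 + g(-11, T))) - 391294/(-481404) = 1/((95637 + 221521)*(-220704 + 15)) - 391294/(-481404) = 1/(317158*(-220689)) - 391294*(-1/481404) = (1/317158)*(-1/220689) + 195647/240702 = -1/69993281862 + 195647/240702 = 163023519240643/200565749175561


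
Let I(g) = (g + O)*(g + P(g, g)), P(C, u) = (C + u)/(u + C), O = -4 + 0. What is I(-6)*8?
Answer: 400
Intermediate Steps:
O = -4
P(C, u) = 1 (P(C, u) = (C + u)/(C + u) = 1)
I(g) = (1 + g)*(-4 + g) (I(g) = (g - 4)*(g + 1) = (-4 + g)*(1 + g) = (1 + g)*(-4 + g))
I(-6)*8 = (-4 + (-6)**2 - 3*(-6))*8 = (-4 + 36 + 18)*8 = 50*8 = 400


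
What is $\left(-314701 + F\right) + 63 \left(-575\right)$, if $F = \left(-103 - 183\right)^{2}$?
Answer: $-269130$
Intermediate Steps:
$F = 81796$ ($F = \left(-286\right)^{2} = 81796$)
$\left(-314701 + F\right) + 63 \left(-575\right) = \left(-314701 + 81796\right) + 63 \left(-575\right) = -232905 - 36225 = -269130$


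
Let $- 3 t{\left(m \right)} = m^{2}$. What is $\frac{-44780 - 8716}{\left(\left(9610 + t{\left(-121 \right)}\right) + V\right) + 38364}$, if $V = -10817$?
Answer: $- \frac{80244}{48415} \approx -1.6574$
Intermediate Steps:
$t{\left(m \right)} = - \frac{m^{2}}{3}$
$\frac{-44780 - 8716}{\left(\left(9610 + t{\left(-121 \right)}\right) + V\right) + 38364} = \frac{-44780 - 8716}{\left(\left(9610 - \frac{\left(-121\right)^{2}}{3}\right) - 10817\right) + 38364} = - \frac{53496}{\left(\left(9610 - \frac{14641}{3}\right) - 10817\right) + 38364} = - \frac{53496}{\left(\frac{14189}{3} - 10817\right) + 38364} = - \frac{53496}{- \frac{18262}{3} + 38364} = - \frac{53496}{\frac{96830}{3}} = \left(-53496\right) \frac{3}{96830} = - \frac{80244}{48415}$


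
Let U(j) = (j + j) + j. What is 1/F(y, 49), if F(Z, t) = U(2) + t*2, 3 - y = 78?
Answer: 1/104 ≈ 0.0096154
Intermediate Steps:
y = -75 (y = 3 - 1*78 = 3 - 78 = -75)
U(j) = 3*j (U(j) = 2*j + j = 3*j)
F(Z, t) = 6 + 2*t (F(Z, t) = 3*2 + t*2 = 6 + 2*t)
1/F(y, 49) = 1/(6 + 2*49) = 1/(6 + 98) = 1/104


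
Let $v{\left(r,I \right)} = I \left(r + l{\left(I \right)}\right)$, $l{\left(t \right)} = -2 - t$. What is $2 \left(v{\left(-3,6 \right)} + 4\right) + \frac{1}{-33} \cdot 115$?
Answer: $- \frac{4207}{33} \approx -127.48$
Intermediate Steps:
$v{\left(r,I \right)} = I \left(-2 + r - I\right)$ ($v{\left(r,I \right)} = I \left(r - \left(2 + I\right)\right) = I \left(-2 + r - I\right)$)
$2 \left(v{\left(-3,6 \right)} + 4\right) + \frac{1}{-33} \cdot 115 = 2 \left(6 \left(-2 - 3 - 6\right) + 4\right) + \frac{1}{-33} \cdot 115 = 2 \left(6 \left(-2 - 3 - 6\right) + 4\right) - \frac{115}{33} = 2 \left(6 \left(-11\right) + 4\right) - \frac{115}{33} = 2 \left(-66 + 4\right) - \frac{115}{33} = 2 \left(-62\right) - \frac{115}{33} = -124 - \frac{115}{33} = - \frac{4207}{33}$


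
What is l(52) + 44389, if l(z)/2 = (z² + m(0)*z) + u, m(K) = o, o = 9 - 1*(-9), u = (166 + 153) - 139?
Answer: 52029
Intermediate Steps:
u = 180 (u = 319 - 139 = 180)
o = 18 (o = 9 + 9 = 18)
m(K) = 18
l(z) = 360 + 2*z² + 36*z (l(z) = 2*((z² + 18*z) + 180) = 2*(180 + z² + 18*z) = 360 + 2*z² + 36*z)
l(52) + 44389 = (360 + 2*52² + 36*52) + 44389 = (360 + 2*2704 + 1872) + 44389 = (360 + 5408 + 1872) + 44389 = 7640 + 44389 = 52029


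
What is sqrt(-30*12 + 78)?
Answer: I*sqrt(282) ≈ 16.793*I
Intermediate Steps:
sqrt(-30*12 + 78) = sqrt(-360 + 78) = sqrt(-282) = I*sqrt(282)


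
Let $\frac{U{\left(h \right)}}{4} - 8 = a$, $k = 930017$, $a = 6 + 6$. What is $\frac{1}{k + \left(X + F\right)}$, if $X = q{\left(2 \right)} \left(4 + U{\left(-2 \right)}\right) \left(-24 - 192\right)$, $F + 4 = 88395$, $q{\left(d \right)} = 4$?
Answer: $\frac{1}{945832} \approx 1.0573 \cdot 10^{-6}$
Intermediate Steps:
$a = 12$
$F = 88391$ ($F = -4 + 88395 = 88391$)
$U{\left(h \right)} = 80$ ($U{\left(h \right)} = 32 + 4 \cdot 12 = 32 + 48 = 80$)
$X = -72576$ ($X = 4 \left(4 + 80\right) \left(-24 - 192\right) = 4 \cdot 84 \left(-216\right) = 336 \left(-216\right) = -72576$)
$\frac{1}{k + \left(X + F\right)} = \frac{1}{930017 + \left(-72576 + 88391\right)} = \frac{1}{930017 + 15815} = \frac{1}{945832}$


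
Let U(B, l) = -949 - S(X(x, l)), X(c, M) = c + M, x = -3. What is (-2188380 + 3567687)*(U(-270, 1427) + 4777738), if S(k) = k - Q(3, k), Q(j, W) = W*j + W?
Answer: 6594550904727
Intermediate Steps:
Q(j, W) = W + W*j
X(c, M) = M + c
S(k) = -3*k (S(k) = k - k*(1 + 3) = k - k*4 = k - 4*k = -3*k)
U(B, l) = -958 + 3*l (U(B, l) = -949 - (-3)*(l - 3) = -949 - (-3)*(-3 + l) = -949 - (9 - 3*l) = -949 + (-9 + 3*l) = -958 + 3*l)
(-2188380 + 3567687)*(U(-270, 1427) + 4777738) = (-2188380 + 3567687)*((-958 + 3*1427) + 4777738) = 1379307*((-958 + 4281) + 4777738) = 1379307*(3323 + 4777738) = 1379307*4781061 = 6594550904727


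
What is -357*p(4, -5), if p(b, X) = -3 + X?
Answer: 2856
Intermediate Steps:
-357*p(4, -5) = -357*(-3 - 5) = -357*(-8) = -3*(-952) = 2856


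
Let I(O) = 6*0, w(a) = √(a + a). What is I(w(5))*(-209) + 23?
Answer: 23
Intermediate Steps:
w(a) = √2*√a (w(a) = √(2*a) = √2*√a)
I(O) = 0
I(w(5))*(-209) + 23 = 0*(-209) + 23 = 0 + 23 = 23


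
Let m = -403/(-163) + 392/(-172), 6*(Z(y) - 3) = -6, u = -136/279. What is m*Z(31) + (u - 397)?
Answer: -776535001/1955511 ≈ -397.10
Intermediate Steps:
u = -136/279 (u = -136*1/279 = -136/279 ≈ -0.48746)
Z(y) = 2 (Z(y) = 3 + (1/6)*(-6) = 3 - 1 = 2)
m = 1355/7009 (m = -403*(-1/163) + 392*(-1/172) = 403/163 - 98/43 = 1355/7009 ≈ 0.19332)
m*Z(31) + (u - 397) = (1355/7009)*2 + (-136/279 - 397) = 2710/7009 - 110899/279 = -776535001/1955511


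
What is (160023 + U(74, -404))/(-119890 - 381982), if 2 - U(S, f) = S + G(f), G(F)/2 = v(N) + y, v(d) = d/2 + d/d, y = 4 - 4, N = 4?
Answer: -159945/501872 ≈ -0.31870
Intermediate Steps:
y = 0
v(d) = 1 + d/2 (v(d) = d*(½) + 1 = d/2 + 1 = 1 + d/2)
G(F) = 6 (G(F) = 2*((1 + (½)*4) + 0) = 2*((1 + 2) + 0) = 2*(3 + 0) = 2*3 = 6)
U(S, f) = -4 - S (U(S, f) = 2 - (S + 6) = 2 - (6 + S) = 2 + (-6 - S) = -4 - S)
(160023 + U(74, -404))/(-119890 - 381982) = (160023 + (-4 - 1*74))/(-119890 - 381982) = (160023 + (-4 - 74))/(-501872) = (160023 - 78)*(-1/501872) = 159945*(-1/501872) = -159945/501872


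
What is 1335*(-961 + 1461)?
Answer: 667500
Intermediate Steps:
1335*(-961 + 1461) = 1335*500 = 667500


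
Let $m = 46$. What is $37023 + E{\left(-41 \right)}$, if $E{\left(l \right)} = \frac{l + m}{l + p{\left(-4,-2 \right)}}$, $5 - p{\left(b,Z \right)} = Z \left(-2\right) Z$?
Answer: $\frac{1036639}{28} \approx 37023.0$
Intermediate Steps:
$p{\left(b,Z \right)} = 5 + 2 Z^{2}$ ($p{\left(b,Z \right)} = 5 - Z \left(-2\right) Z = 5 - - 2 Z Z = 5 - - 2 Z^{2} = 5 + 2 Z^{2}$)
$E{\left(l \right)} = \frac{46 + l}{13 + l}$ ($E{\left(l \right)} = \frac{l + 46}{l + \left(5 + 2 \left(-2\right)^{2}\right)} = \frac{46 + l}{l + \left(5 + 2 \cdot 4\right)} = \frac{46 + l}{l + \left(5 + 8\right)} = \frac{46 + l}{l + 13} = \frac{46 + l}{13 + l}$)
$37023 + E{\left(-41 \right)} = 37023 + \frac{46 - 41}{13 - 41} = 37023 + \frac{1}{-28} \cdot 5 = 37023 - \frac{5}{28} = \frac{1036639}{28}$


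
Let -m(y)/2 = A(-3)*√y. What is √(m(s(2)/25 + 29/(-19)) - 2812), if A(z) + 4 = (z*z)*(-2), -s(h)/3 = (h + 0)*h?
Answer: 2*√(-6344575 + 1045*I*√18107)/95 ≈ 0.58761 + 53.032*I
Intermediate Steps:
s(h) = -3*h² (s(h) = -3*(h + 0)*h = -3*h*h = -3*h²)
A(z) = -4 - 2*z² (A(z) = -4 + (z*z)*(-2) = -4 + z²*(-2) = -4 - 2*z²)
m(y) = 44*√y (m(y) = -2*(-4 - 2*(-3)²)*√y = -2*(-4 - 2*9)*√y = -2*(-4 - 18)*√y = -(-44)*√y = 44*√y)
√(m(s(2)/25 + 29/(-19)) - 2812) = √(44*√(-3*2²/25 + 29/(-19)) - 2812) = √(44*√(-3*4*(1/25) + 29*(-1/19)) - 2812) = √(44*√(-12*1/25 - 29/19) - 2812) = √(44*√(-12/25 - 29/19) - 2812) = √(44*√(-953/475) - 2812) = √(44*(I*√18107/95) - 2812) = √(44*I*√18107/95 - 2812) = √(-2812 + 44*I*√18107/95)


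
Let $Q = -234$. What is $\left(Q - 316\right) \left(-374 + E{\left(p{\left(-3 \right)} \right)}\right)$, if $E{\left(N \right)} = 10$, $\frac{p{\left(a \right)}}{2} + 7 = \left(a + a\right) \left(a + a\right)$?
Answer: $200200$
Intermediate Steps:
$p{\left(a \right)} = -14 + 8 a^{2}$ ($p{\left(a \right)} = -14 + 2 \left(a + a\right) \left(a + a\right) = -14 + 2 \cdot 2 a 2 a = -14 + 2 \cdot 4 a^{2} = -14 + 8 a^{2}$)
$\left(Q - 316\right) \left(-374 + E{\left(p{\left(-3 \right)} \right)}\right) = \left(-234 - 316\right) \left(-374 + 10\right) = \left(-550\right) \left(-364\right) = 200200$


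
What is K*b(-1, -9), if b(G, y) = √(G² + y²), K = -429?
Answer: -429*√82 ≈ -3884.8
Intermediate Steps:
K*b(-1, -9) = -429*√((-1)² + (-9)²) = -429*√(1 + 81) = -429*√82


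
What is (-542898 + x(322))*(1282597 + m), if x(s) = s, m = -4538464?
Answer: 1766555293392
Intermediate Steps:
(-542898 + x(322))*(1282597 + m) = (-542898 + 322)*(1282597 - 4538464) = -542576*(-3255867) = 1766555293392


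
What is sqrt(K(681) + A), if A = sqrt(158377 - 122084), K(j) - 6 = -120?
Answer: sqrt(-114 + sqrt(36293)) ≈ 8.7468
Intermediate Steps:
K(j) = -114 (K(j) = 6 - 120 = -114)
A = sqrt(36293) ≈ 190.51
sqrt(K(681) + A) = sqrt(-114 + sqrt(36293))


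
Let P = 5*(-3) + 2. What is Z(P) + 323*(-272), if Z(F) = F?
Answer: -87869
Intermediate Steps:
P = -13 (P = -15 + 2 = -13)
Z(P) + 323*(-272) = -13 + 323*(-272) = -13 - 87856 = -87869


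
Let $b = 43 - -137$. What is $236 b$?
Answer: $42480$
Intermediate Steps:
$b = 180$ ($b = 43 + 137 = 180$)
$236 b = 236 \cdot 180 = 42480$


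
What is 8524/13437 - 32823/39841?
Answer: -101437967/535343517 ≈ -0.18948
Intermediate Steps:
8524/13437 - 32823/39841 = -101437967/535343517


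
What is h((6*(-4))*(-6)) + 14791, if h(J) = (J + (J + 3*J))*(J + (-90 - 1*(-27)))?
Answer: 73111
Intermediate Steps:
h(J) = 5*J*(-63 + J) (h(J) = (J + 4*J)*(J + (-90 + 27)) = (5*J)*(J - 63) = (5*J)*(-63 + J) = 5*J*(-63 + J))
h((6*(-4))*(-6)) + 14791 = 5*((6*(-4))*(-6))*(-63 + (6*(-4))*(-6)) + 14791 = 5*(-24*(-6))*(-63 - 24*(-6)) + 14791 = 5*144*(-63 + 144) + 14791 = 5*144*81 + 14791 = 58320 + 14791 = 73111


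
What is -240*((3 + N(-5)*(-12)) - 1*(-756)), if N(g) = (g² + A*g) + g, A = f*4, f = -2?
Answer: -9360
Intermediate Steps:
A = -8 (A = -2*4 = -8)
N(g) = g² - 7*g (N(g) = (g² - 8*g) + g = g² - 7*g)
-240*((3 + N(-5)*(-12)) - 1*(-756)) = -240*((3 - 5*(-7 - 5)*(-12)) - 1*(-756)) = -240*((3 - 5*(-12)*(-12)) + 756) = -240*((3 + 60*(-12)) + 756) = -240*((3 - 720) + 756) = -240*(-717 + 756) = -240*39 = -9360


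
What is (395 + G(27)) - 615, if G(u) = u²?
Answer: 509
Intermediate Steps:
(395 + G(27)) - 615 = (395 + 27²) - 615 = (395 + 729) - 615 = 1124 - 615 = 509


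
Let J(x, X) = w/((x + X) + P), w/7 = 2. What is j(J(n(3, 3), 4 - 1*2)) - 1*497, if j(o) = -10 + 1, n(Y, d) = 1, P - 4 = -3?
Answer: -506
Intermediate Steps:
P = 1 (P = 4 - 3 = 1)
w = 14 (w = 7*2 = 14)
J(x, X) = 14/(1 + X + x) (J(x, X) = 14/((x + X) + 1) = 14/((X + x) + 1) = 14/(1 + X + x))
j(o) = -9
j(J(n(3, 3), 4 - 1*2)) - 1*497 = -9 - 1*497 = -9 - 497 = -506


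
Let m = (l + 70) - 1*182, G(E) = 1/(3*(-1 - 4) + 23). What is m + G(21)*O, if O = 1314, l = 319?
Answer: 1485/4 ≈ 371.25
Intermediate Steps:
G(E) = ⅛ (G(E) = 1/(3*(-5) + 23) = 1/(-15 + 23) = 1/8 = ⅛)
m = 207 (m = (319 + 70) - 1*182 = 389 - 182 = 207)
m + G(21)*O = 207 + (⅛)*1314 = 207 + 657/4 = 1485/4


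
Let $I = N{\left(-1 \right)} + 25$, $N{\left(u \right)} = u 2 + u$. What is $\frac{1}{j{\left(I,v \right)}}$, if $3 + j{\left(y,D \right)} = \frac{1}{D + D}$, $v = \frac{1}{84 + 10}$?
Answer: $\frac{1}{44} \approx 0.022727$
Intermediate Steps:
$N{\left(u \right)} = 3 u$ ($N{\left(u \right)} = 2 u + u = 3 u$)
$I = 22$ ($I = 3 \left(-1\right) + 25 = -3 + 25 = 22$)
$v = \frac{1}{94} \approx 0.010638$
$j{\left(y,D \right)} = -3 + \frac{1}{2 D}$ ($j{\left(y,D \right)} = -3 + \frac{1}{D + D} = -3 + \frac{1}{2 D}$)
$\frac{1}{j{\left(I,v \right)}} = \frac{1}{-3 + \frac{\frac{1}{\frac{1}{94}}}{2}} = \frac{1}{-3 + \frac{1}{2} \cdot 94} = \frac{1}{-3 + 47} = \frac{1}{44}$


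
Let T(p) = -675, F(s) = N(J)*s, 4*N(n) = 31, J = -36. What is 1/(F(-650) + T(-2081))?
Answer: -2/11425 ≈ -0.00017505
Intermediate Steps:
N(n) = 31/4 (N(n) = (¼)*31 = 31/4)
F(s) = 31*s/4
1/(F(-650) + T(-2081)) = 1/((31/4)*(-650) - 675) = 1/(-10075/2 - 675) = 1/(-11425/2) = -2/11425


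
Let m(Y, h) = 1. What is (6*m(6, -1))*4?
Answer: 24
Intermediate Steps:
(6*m(6, -1))*4 = (6*1)*4 = 6*4 = 24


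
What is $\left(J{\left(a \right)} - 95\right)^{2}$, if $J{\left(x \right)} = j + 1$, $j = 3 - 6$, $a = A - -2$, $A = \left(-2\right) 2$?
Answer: $9409$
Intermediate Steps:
$A = -4$
$a = -2$ ($a = -4 - -2 = -4 + 2 = -2$)
$j = -3$ ($j = 3 - 6 = -3$)
$J{\left(x \right)} = -2$ ($J{\left(x \right)} = -3 + 1 = -2$)
$\left(J{\left(a \right)} - 95\right)^{2} = \left(-2 - 95\right)^{2} = \left(-97\right)^{2} = 9409$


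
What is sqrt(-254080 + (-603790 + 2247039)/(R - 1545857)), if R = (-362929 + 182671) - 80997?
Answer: I*sqrt(207435070523901602)/903556 ≈ 504.06*I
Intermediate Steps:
R = -261255 (R = -180258 - 80997 = -261255)
sqrt(-254080 + (-603790 + 2247039)/(R - 1545857)) = sqrt(-254080 + (-603790 + 2247039)/(-261255 - 1545857)) = sqrt(-254080 + 1643249/(-1807112)) = sqrt(-254080 + 1643249*(-1/1807112)) = sqrt(-254080 - 1643249/1807112) = sqrt(-459152660209/1807112) = I*sqrt(207435070523901602)/903556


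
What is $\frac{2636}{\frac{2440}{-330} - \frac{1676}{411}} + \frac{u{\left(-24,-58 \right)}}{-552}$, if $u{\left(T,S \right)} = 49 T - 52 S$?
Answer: $- \frac{3022559}{12966} \approx -233.11$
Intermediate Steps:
$u{\left(T,S \right)} = - 52 S + 49 T$
$\frac{2636}{\frac{2440}{-330} - \frac{1676}{411}} + \frac{u{\left(-24,-58 \right)}}{-552} = \frac{2636}{\frac{2440}{-330} - \frac{1676}{411}} + \frac{\left(-52\right) \left(-58\right) + 49 \left(-24\right)}{-552} = \frac{2636}{2440 \left(- \frac{1}{330}\right) - \frac{1676}{411}} + \left(3016 - 1176\right) \left(- \frac{1}{552}\right) = \frac{2636}{- \frac{244}{33} - \frac{1676}{411}} + 1840 \left(- \frac{1}{552}\right) = \frac{2636}{- \frac{17288}{1507}} - \frac{10}{3} = 2636 \left(- \frac{1507}{17288}\right) - \frac{10}{3} = - \frac{993113}{4322} - \frac{10}{3} = - \frac{3022559}{12966}$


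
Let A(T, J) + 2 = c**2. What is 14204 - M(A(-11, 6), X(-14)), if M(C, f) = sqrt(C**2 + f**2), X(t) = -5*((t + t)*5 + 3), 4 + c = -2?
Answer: 14204 - sqrt(470381) ≈ 13518.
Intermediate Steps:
c = -6 (c = -4 - 2 = -6)
A(T, J) = 34 (A(T, J) = -2 + (-6)**2 = -2 + 36 = 34)
X(t) = -15 - 50*t (X(t) = -5*((2*t)*5 + 3) = -5*(10*t + 3) = -5*(3 + 10*t) = -15 - 50*t)
14204 - M(A(-11, 6), X(-14)) = 14204 - sqrt(34**2 + (-15 - 50*(-14))**2) = 14204 - sqrt(1156 + (-15 + 700)**2) = 14204 - sqrt(1156 + 685**2) = 14204 - sqrt(1156 + 469225) = 14204 - sqrt(470381)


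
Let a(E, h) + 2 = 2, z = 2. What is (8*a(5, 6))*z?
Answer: 0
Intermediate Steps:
a(E, h) = 0 (a(E, h) = -2 + 2 = 0)
(8*a(5, 6))*z = (8*0)*2 = 0*2 = 0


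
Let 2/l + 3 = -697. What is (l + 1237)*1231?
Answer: 532960219/350 ≈ 1.5227e+6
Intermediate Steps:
l = -1/350 (l = 2/(-3 - 697) = 2/(-700) = 2*(-1/700) = -1/350 ≈ -0.0028571)
(l + 1237)*1231 = (-1/350 + 1237)*1231 = (432949/350)*1231 = 532960219/350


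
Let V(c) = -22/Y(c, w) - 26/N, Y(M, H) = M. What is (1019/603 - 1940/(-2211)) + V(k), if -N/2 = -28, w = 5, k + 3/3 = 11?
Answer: -90049/928620 ≈ -0.096971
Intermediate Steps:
k = 10 (k = -1 + 11 = 10)
N = 56 (N = -2*(-28) = 56)
V(c) = -13/28 - 22/c (V(c) = -22/c - 26/56 = -22/c - 26*1/56 = -22/c - 13/28 = -13/28 - 22/c)
(1019/603 - 1940/(-2211)) + V(k) = (1019/603 - 1940/(-2211)) + (-13/28 - 22/10) = (1019*(1/603) - 1940*(-1/2211)) + (-13/28 - 22*⅒) = (1019/603 + 1940/2211) + (-13/28 - 11/5) = 17029/6633 - 373/140 = -90049/928620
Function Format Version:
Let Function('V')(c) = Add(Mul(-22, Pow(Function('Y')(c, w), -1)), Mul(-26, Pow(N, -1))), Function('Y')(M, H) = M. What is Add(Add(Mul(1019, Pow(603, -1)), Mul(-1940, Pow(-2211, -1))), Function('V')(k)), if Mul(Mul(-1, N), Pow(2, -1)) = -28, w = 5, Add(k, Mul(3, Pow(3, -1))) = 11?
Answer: Rational(-90049, 928620) ≈ -0.096971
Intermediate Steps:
k = 10 (k = Add(-1, 11) = 10)
N = 56 (N = Mul(-2, -28) = 56)
Function('V')(c) = Add(Rational(-13, 28), Mul(-22, Pow(c, -1))) (Function('V')(c) = Add(Mul(-22, Pow(c, -1)), Mul(-26, Pow(56, -1))) = Add(Mul(-22, Pow(c, -1)), Mul(-26, Rational(1, 56))) = Add(Mul(-22, Pow(c, -1)), Rational(-13, 28)) = Add(Rational(-13, 28), Mul(-22, Pow(c, -1))))
Add(Add(Mul(1019, Pow(603, -1)), Mul(-1940, Pow(-2211, -1))), Function('V')(k)) = Add(Add(Mul(1019, Pow(603, -1)), Mul(-1940, Pow(-2211, -1))), Add(Rational(-13, 28), Mul(-22, Pow(10, -1)))) = Add(Add(Mul(1019, Rational(1, 603)), Mul(-1940, Rational(-1, 2211))), Add(Rational(-13, 28), Mul(-22, Rational(1, 10)))) = Add(Add(Rational(1019, 603), Rational(1940, 2211)), Add(Rational(-13, 28), Rational(-11, 5))) = Add(Rational(17029, 6633), Rational(-373, 140)) = Rational(-90049, 928620)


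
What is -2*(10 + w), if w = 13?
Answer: -46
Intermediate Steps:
-2*(10 + w) = -2*(10 + 13) = -2*23 = -46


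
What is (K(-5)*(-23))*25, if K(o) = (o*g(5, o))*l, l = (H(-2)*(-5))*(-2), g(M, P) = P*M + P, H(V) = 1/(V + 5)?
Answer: -287500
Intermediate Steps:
H(V) = 1/(5 + V)
g(M, P) = P + M*P (g(M, P) = M*P + P = P + M*P)
l = 10/3 (l = (-5/(5 - 2))*(-2) = (-5/3)*(-2) = ((⅓)*(-5))*(-2) = -5/3*(-2) = 10/3 ≈ 3.3333)
K(o) = 20*o² (K(o) = (o*(o*(1 + 5)))*(10/3) = (o*(o*6))*(10/3) = (o*(6*o))*(10/3) = (6*o²)*(10/3) = 20*o²)
(K(-5)*(-23))*25 = ((20*(-5)²)*(-23))*25 = ((20*25)*(-23))*25 = (500*(-23))*25 = -11500*25 = -287500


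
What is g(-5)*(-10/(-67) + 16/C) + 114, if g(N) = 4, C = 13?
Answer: 104102/871 ≈ 119.52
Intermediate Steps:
g(-5)*(-10/(-67) + 16/C) + 114 = 4*(-10/(-67) + 16/13) + 114 = 4*(-10*(-1/67) + 16*(1/13)) + 114 = 4*(10/67 + 16/13) + 114 = 4*(1202/871) + 114 = 4808/871 + 114 = 104102/871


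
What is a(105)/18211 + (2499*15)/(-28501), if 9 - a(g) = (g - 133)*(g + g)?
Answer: -514796946/519031711 ≈ -0.99184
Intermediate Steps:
a(g) = 9 - 2*g*(-133 + g) (a(g) = 9 - (g - 133)*(g + g) = 9 - (-133 + g)*2*g = 9 - 2*g*(-133 + g))
a(105)/18211 + (2499*15)/(-28501) = (9 - 2*105**2 + 266*105)/18211 + (2499*15)/(-28501) = (9 - 2*11025 + 27930)*(1/18211) + 37485*(-1/28501) = (9 - 22050 + 27930)*(1/18211) - 37485/28501 = 5889*(1/18211) - 37485/28501 = 5889/18211 - 37485/28501 = -514796946/519031711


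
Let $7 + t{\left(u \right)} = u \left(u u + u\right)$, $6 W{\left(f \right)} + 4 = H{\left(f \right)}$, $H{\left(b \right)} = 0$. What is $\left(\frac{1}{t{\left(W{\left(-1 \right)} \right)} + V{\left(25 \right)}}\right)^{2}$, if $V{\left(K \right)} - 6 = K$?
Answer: $\frac{729}{425104} \approx 0.0017149$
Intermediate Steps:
$V{\left(K \right)} = 6 + K$
$W{\left(f \right)} = - \frac{2}{3}$ ($W{\left(f \right)} = - \frac{2}{3} + \frac{1}{6} \cdot 0 = - \frac{2}{3} + 0 = - \frac{2}{3}$)
$t{\left(u \right)} = -7 + u \left(u + u^{2}\right)$ ($t{\left(u \right)} = -7 + u \left(u u + u\right) = -7 + u \left(u^{2} + u\right) = -7 + u \left(u + u^{2}\right)$)
$\left(\frac{1}{t{\left(W{\left(-1 \right)} \right)} + V{\left(25 \right)}}\right)^{2} = \left(\frac{1}{\left(-7 + \left(- \frac{2}{3}\right)^{2} + \left(- \frac{2}{3}\right)^{3}\right) + \left(6 + 25\right)}\right)^{2} = \left(\frac{1}{\left(-7 + \frac{4}{9} - \frac{8}{27}\right) + 31}\right)^{2} = \left(\frac{1}{- \frac{185}{27} + 31}\right)^{2} = \left(\frac{1}{\frac{652}{27}}\right)^{2} = \left(\frac{27}{652}\right)^{2} = \frac{729}{425104}$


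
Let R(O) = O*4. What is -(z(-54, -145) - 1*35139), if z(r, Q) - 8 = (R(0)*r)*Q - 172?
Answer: 35303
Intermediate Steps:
R(O) = 4*O
z(r, Q) = -164 (z(r, Q) = 8 + (((4*0)*r)*Q - 172) = 8 + ((0*r)*Q - 172) = 8 + (0*Q - 172) = 8 + (0 - 172) = 8 - 172 = -164)
-(z(-54, -145) - 1*35139) = -(-164 - 1*35139) = -(-164 - 35139) = -1*(-35303) = 35303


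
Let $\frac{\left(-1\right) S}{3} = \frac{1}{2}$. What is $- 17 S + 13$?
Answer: $\frac{77}{2} \approx 38.5$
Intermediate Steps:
$S = - \frac{3}{2} \approx -1.5$
$- 17 S + 13 = \left(-17\right) \left(- \frac{3}{2}\right) + 13 = \frac{51}{2} + 13 = \frac{77}{2}$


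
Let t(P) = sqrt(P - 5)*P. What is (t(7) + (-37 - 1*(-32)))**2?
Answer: 123 - 70*sqrt(2) ≈ 24.005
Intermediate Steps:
t(P) = P*sqrt(-5 + P) (t(P) = sqrt(-5 + P)*P = P*sqrt(-5 + P))
(t(7) + (-37 - 1*(-32)))**2 = (7*sqrt(-5 + 7) + (-37 - 1*(-32)))**2 = (7*sqrt(2) + (-37 + 32))**2 = (7*sqrt(2) - 5)**2 = (-5 + 7*sqrt(2))**2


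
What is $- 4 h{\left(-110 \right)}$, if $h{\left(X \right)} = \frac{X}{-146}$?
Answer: $- \frac{220}{73} \approx -3.0137$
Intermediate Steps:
$h{\left(X \right)} = - \frac{X}{146}$ ($h{\left(X \right)} = X \left(- \frac{1}{146}\right) = - \frac{X}{146}$)
$- 4 h{\left(-110 \right)} = - 4 \left(\left(- \frac{1}{146}\right) \left(-110\right)\right) = \left(-4\right) \frac{55}{73} = - \frac{220}{73}$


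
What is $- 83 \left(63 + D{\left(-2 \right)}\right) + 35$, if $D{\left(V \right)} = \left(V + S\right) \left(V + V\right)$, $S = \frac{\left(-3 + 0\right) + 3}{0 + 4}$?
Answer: $-5858$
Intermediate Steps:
$S = 0$ ($S = \frac{-3 + 3}{4} = 0 \cdot \frac{1}{4} = 0$)
$D{\left(V \right)} = 2 V^{2}$ ($D{\left(V \right)} = \left(V + 0\right) \left(V + V\right) = V 2 V = 2 V^{2}$)
$- 83 \left(63 + D{\left(-2 \right)}\right) + 35 = - 83 \left(63 + 2 \left(-2\right)^{2}\right) + 35 = - 83 \left(63 + 2 \cdot 4\right) + 35 = - 83 \left(63 + 8\right) + 35 = \left(-83\right) 71 + 35 = -5893 + 35 = -5858$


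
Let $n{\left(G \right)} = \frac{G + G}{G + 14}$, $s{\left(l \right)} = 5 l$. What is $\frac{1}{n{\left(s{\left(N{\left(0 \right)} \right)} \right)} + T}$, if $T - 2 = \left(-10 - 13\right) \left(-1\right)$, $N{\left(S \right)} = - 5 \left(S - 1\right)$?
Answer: $\frac{39}{1025} \approx 0.038049$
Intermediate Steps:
$N{\left(S \right)} = 5 - 5 S$ ($N{\left(S \right)} = - 5 \left(-1 + S\right) = 5 - 5 S$)
$n{\left(G \right)} = \frac{2 G}{14 + G}$
$T = 25$ ($T = 2 + \left(-10 - 13\right) \left(-1\right) = 2 - -23 = 2 + 23 = 25$)
$\frac{1}{n{\left(s{\left(N{\left(0 \right)} \right)} \right)} + T} = \frac{1}{\frac{2 \cdot 5 \left(5 - 0\right)}{14 + 5 \left(5 - 0\right)} + 25} = \frac{1}{\frac{2 \cdot 5 \left(5 + 0\right)}{14 + 5 \left(5 + 0\right)} + 25} = \frac{1}{\frac{2 \cdot 5 \cdot 5}{14 + 5 \cdot 5} + 25} = \frac{1}{2 \cdot 25 \frac{1}{14 + 25} + 25} = \frac{1}{2 \cdot 25 \cdot \frac{1}{39} + 25} = \frac{1}{\frac{50}{39} + 25} = \frac{1}{\frac{1025}{39}} = \frac{39}{1025}$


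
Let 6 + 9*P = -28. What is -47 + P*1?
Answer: -457/9 ≈ -50.778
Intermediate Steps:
P = -34/9 (P = -2/3 + (1/9)*(-28) = -2/3 - 28/9 = -34/9 ≈ -3.7778)
-47 + P*1 = -47 - 34/9*1 = -47 - 34/9 = -457/9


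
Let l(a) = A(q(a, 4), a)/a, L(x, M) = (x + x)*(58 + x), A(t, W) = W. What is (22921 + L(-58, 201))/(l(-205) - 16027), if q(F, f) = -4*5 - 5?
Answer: -22921/16026 ≈ -1.4302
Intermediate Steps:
q(F, f) = -25 (q(F, f) = -20 - 5 = -25)
L(x, M) = 2*x*(58 + x) (L(x, M) = (2*x)*(58 + x) = 2*x*(58 + x))
l(a) = 1 (l(a) = a/a = 1)
(22921 + L(-58, 201))/(l(-205) - 16027) = (22921 + 2*(-58)*(58 - 58))/(1 - 16027) = (22921 + 2*(-58)*0)/(-16026) = (22921 + 0)*(-1/16026) = 22921*(-1/16026) = -22921/16026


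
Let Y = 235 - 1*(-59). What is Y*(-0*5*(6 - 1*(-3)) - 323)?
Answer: -94962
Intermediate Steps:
Y = 294 (Y = 235 + 59 = 294)
Y*(-0*5*(6 - 1*(-3)) - 323) = 294*(-0*5*(6 - 1*(-3)) - 323) = 294*(-0*(6 + 3) - 323) = 294*(-0*9 - 323) = 294*(-1*0 - 323) = 294*(0 - 323) = 294*(-323) = -94962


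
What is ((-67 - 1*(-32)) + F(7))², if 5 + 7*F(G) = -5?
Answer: 65025/49 ≈ 1327.0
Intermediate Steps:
F(G) = -10/7 (F(G) = -5/7 + (⅐)*(-5) = -5/7 - 5/7 = -10/7)
((-67 - 1*(-32)) + F(7))² = ((-67 - 1*(-32)) - 10/7)² = ((-67 + 32) - 10/7)² = (-35 - 10/7)² = (-255/7)² = 65025/49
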